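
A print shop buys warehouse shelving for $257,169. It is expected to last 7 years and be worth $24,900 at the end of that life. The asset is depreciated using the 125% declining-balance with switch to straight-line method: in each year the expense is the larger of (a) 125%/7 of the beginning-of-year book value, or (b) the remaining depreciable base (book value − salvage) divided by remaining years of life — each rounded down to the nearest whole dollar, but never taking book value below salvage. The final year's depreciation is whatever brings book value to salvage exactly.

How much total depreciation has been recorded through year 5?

$173,449

Depreciable base = $257,169 − $24,900 = $232,269.
Year 1: DB = ⌊$257,169 × 125%/7⌋ = $45,923; SL = ⌊$232,269/7⌋ = $33,181 → take DB $45,923. Book value $211,246.
Year 2: DB = ⌊$211,246 × 125%/7⌋ = $37,722; SL = ⌊$186,346/6⌋ = $31,057 → take DB $37,722. Book value $173,524.
Year 3: DB = ⌊$173,524 × 125%/7⌋ = $30,986; SL = ⌊$148,624/5⌋ = $29,724 → take DB $30,986. Book value $142,538.
Year 4: DB = ⌊$142,538 × 125%/7⌋ = $25,453; SL = ⌊$117,638/4⌋ = $29,409 → take SL $29,409. Book value $113,129.
Year 5: DB = ⌊$113,129 × 125%/7⌋ = $20,201; SL = ⌊$88,229/3⌋ = $29,409 → take SL $29,409. Book value $83,720.
Accumulated through year 5 = $257,169 − $83,720 = $173,449.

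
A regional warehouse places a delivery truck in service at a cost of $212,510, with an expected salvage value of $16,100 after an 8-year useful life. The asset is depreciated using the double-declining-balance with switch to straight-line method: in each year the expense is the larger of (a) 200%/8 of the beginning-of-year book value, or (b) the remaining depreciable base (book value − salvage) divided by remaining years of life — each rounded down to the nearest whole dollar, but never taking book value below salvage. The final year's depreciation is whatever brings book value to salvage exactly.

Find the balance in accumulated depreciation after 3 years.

Depreciable base = $212,510 − $16,100 = $196,410.
Year 1: DB = ⌊$212,510 × 200%/8⌋ = $53,127; SL = ⌊$196,410/8⌋ = $24,551 → take DB $53,127. Book value $159,383.
Year 2: DB = ⌊$159,383 × 200%/8⌋ = $39,845; SL = ⌊$143,283/7⌋ = $20,469 → take DB $39,845. Book value $119,538.
Year 3: DB = ⌊$119,538 × 200%/8⌋ = $29,884; SL = ⌊$103,438/6⌋ = $17,239 → take DB $29,884. Book value $89,654.
Accumulated through year 3 = $212,510 − $89,654 = $122,856.

$122,856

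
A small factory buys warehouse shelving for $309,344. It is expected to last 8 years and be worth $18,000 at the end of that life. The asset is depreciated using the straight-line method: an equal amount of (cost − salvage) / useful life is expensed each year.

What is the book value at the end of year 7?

$54,418

Depreciable base = $309,344 − $18,000 = $291,344.
Annual expense = $291,344 / 8 = $36,418.
End of year 1: book value $272,926.
End of year 2: book value $236,508.
End of year 3: book value $200,090.
End of year 4: book value $163,672.
End of year 5: book value $127,254.
End of year 6: book value $90,836.
End of year 7: book value $54,418.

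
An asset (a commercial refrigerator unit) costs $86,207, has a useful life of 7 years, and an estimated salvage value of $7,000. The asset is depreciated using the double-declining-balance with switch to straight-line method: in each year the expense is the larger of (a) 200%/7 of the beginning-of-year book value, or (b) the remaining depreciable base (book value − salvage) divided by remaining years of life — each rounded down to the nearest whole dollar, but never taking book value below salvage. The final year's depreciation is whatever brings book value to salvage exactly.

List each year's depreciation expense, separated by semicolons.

$24,630; $17,593; $12,566; $8,976; $6,412; $4,580; $4,450

Depreciable base = $86,207 − $7,000 = $79,207.
Year 1: DB = ⌊$86,207 × 200%/7⌋ = $24,630; SL = ⌊$79,207/7⌋ = $11,315 → take DB $24,630. Book value $61,577.
Year 2: DB = ⌊$61,577 × 200%/7⌋ = $17,593; SL = ⌊$54,577/6⌋ = $9,096 → take DB $17,593. Book value $43,984.
Year 3: DB = ⌊$43,984 × 200%/7⌋ = $12,566; SL = ⌊$36,984/5⌋ = $7,396 → take DB $12,566. Book value $31,418.
Year 4: DB = ⌊$31,418 × 200%/7⌋ = $8,976; SL = ⌊$24,418/4⌋ = $6,104 → take DB $8,976. Book value $22,442.
Year 5: DB = ⌊$22,442 × 200%/7⌋ = $6,412; SL = ⌊$15,442/3⌋ = $5,147 → take DB $6,412. Book value $16,030.
Year 6: DB = ⌊$16,030 × 200%/7⌋ = $4,580; SL = ⌊$9,030/2⌋ = $4,515 → take DB $4,580. Book value $11,450.
Year 7 (final): $11,450 − $7,000 = $4,450. Book value $7,000.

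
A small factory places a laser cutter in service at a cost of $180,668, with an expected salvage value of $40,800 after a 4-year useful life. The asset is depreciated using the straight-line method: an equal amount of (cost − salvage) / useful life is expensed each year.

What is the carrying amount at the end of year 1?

$145,701

Depreciable base = $180,668 − $40,800 = $139,868.
Annual expense = $139,868 / 4 = $34,967.
End of year 1: book value $145,701.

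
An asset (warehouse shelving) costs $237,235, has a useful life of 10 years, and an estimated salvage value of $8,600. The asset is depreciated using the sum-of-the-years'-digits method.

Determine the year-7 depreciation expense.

$16,628

Depreciable base = $237,235 − $8,600 = $228,635.
Sum of the years' digits = 10+9+8+7+6+5+4+3+2+1 = 55.
Year 1: $228,635 × 10/55 = $41,570. Book value $195,665.
Year 2: $228,635 × 9/55 = $37,413. Book value $158,252.
Year 3: $228,635 × 8/55 = $33,256. Book value $124,996.
Year 4: $228,635 × 7/55 = $29,099. Book value $95,897.
Year 5: $228,635 × 6/55 = $24,942. Book value $70,955.
Year 6: $228,635 × 5/55 = $20,785. Book value $50,170.
Year 7: $228,635 × 4/55 = $16,628. Book value $33,542.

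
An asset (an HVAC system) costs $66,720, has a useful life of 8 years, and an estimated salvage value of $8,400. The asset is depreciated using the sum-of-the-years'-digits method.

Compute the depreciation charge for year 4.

Depreciable base = $66,720 − $8,400 = $58,320.
Sum of the years' digits = 8+7+6+5+4+3+2+1 = 36.
Year 1: $58,320 × 8/36 = $12,960. Book value $53,760.
Year 2: $58,320 × 7/36 = $11,340. Book value $42,420.
Year 3: $58,320 × 6/36 = $9,720. Book value $32,700.
Year 4: $58,320 × 5/36 = $8,100. Book value $24,600.

$8,100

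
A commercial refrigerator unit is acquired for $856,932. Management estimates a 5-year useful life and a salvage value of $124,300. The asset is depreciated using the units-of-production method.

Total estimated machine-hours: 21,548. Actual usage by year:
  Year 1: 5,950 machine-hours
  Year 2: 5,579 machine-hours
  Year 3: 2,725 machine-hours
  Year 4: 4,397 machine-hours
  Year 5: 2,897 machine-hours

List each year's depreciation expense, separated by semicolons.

$202,300; $189,686; $92,650; $149,498; $98,498

Depreciable base = $856,932 − $124,300 = $732,632.
Rate = $732,632 / 21,548 machine-hours = $34 per machine-hour.
Year 1: 5,950 × $34 = $202,300. Book value $654,632.
Year 2: 5,579 × $34 = $189,686. Book value $464,946.
Year 3: 2,725 × $34 = $92,650. Book value $372,296.
Year 4: 4,397 × $34 = $149,498. Book value $222,798.
Year 5: 2,897 × $34 = $98,498. Book value $124,300.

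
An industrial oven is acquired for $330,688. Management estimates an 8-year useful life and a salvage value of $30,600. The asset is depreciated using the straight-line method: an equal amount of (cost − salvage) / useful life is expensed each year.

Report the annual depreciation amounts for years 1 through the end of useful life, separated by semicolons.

$37,511; $37,511; $37,511; $37,511; $37,511; $37,511; $37,511; $37,511

Depreciable base = $330,688 − $30,600 = $300,088.
Annual expense = $300,088 / 8 = $37,511.
End of year 1: book value $293,177.
End of year 2: book value $255,666.
End of year 3: book value $218,155.
End of year 4: book value $180,644.
End of year 5: book value $143,133.
End of year 6: book value $105,622.
End of year 7: book value $68,111.
End of year 8: book value $30,600.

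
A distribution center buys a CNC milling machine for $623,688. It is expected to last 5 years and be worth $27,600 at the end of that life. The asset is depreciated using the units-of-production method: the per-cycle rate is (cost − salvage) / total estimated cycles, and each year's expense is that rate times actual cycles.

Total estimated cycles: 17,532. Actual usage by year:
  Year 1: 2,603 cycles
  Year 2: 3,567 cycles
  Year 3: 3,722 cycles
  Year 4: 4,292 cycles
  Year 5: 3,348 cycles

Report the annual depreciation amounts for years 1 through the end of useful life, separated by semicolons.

Depreciable base = $623,688 − $27,600 = $596,088.
Rate = $596,088 / 17,532 cycles = $34 per cycle.
Year 1: 2,603 × $34 = $88,502. Book value $535,186.
Year 2: 3,567 × $34 = $121,278. Book value $413,908.
Year 3: 3,722 × $34 = $126,548. Book value $287,360.
Year 4: 4,292 × $34 = $145,928. Book value $141,432.
Year 5: 3,348 × $34 = $113,832. Book value $27,600.

$88,502; $121,278; $126,548; $145,928; $113,832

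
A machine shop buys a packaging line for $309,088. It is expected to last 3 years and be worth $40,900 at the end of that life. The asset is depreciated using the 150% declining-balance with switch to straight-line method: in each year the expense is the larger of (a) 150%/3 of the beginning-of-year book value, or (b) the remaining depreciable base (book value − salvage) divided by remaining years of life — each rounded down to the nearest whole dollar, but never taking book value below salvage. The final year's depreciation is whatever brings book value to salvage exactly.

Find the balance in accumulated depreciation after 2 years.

$231,816

Depreciable base = $309,088 − $40,900 = $268,188.
Year 1: DB = ⌊$309,088 × 150%/3⌋ = $154,544; SL = ⌊$268,188/3⌋ = $89,396 → take DB $154,544. Book value $154,544.
Year 2: DB = ⌊$154,544 × 150%/3⌋ = $77,272; SL = ⌊$113,644/2⌋ = $56,822 → take DB $77,272. Book value $77,272.
Accumulated through year 2 = $309,088 − $77,272 = $231,816.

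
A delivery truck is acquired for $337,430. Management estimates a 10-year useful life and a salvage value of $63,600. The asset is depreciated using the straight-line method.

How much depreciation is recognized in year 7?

$27,383

Depreciable base = $337,430 − $63,600 = $273,830.
Annual expense = $273,830 / 10 = $27,383.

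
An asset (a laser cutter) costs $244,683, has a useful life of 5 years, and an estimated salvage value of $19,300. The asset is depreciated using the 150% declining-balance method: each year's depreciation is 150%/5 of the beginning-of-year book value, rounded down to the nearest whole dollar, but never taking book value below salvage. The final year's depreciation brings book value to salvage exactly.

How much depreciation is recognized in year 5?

Depreciable base = $244,683 − $19,300 = $225,383.
Year 1: ⌊$244,683 × 150%/5⌋ = $73,404. Book value $171,279.
Year 2: ⌊$171,279 × 150%/5⌋ = $51,383. Book value $119,896.
Year 3: ⌊$119,896 × 150%/5⌋ = $35,968. Book value $83,928.
Year 4: ⌊$83,928 × 150%/5⌋ = $25,178. Book value $58,750.
Year 5 (final): $58,750 − $19,300 = $39,450. Book value $19,300.

$39,450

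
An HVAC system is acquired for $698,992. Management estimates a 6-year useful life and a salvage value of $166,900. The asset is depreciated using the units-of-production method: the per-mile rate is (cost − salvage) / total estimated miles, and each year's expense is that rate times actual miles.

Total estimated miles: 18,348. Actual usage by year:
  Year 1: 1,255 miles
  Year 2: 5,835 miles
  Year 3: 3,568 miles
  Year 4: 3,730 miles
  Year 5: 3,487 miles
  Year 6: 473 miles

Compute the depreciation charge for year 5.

$101,123

Depreciable base = $698,992 − $166,900 = $532,092.
Rate = $532,092 / 18,348 miles = $29 per mile.
Year 1: 1,255 × $29 = $36,395. Book value $662,597.
Year 2: 5,835 × $29 = $169,215. Book value $493,382.
Year 3: 3,568 × $29 = $103,472. Book value $389,910.
Year 4: 3,730 × $29 = $108,170. Book value $281,740.
Year 5: 3,487 × $29 = $101,123. Book value $180,617.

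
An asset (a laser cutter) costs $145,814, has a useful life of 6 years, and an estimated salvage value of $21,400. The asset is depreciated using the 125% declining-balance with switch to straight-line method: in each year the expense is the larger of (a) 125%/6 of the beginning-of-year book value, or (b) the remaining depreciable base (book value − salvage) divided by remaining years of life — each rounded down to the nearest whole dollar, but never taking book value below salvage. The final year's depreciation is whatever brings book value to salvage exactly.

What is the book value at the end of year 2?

Depreciable base = $145,814 − $21,400 = $124,414.
Year 1: DB = ⌊$145,814 × 125%/6⌋ = $30,377; SL = ⌊$124,414/6⌋ = $20,735 → take DB $30,377. Book value $115,437.
Year 2: DB = ⌊$115,437 × 125%/6⌋ = $24,049; SL = ⌊$94,037/5⌋ = $18,807 → take DB $24,049. Book value $91,388.

$91,388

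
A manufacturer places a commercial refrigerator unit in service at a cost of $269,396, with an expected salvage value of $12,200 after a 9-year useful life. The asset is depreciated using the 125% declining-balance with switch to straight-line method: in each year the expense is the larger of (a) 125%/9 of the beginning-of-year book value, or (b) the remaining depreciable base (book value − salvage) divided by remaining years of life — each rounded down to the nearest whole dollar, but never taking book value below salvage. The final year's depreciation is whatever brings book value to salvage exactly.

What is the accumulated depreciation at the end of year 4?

$124,015

Depreciable base = $269,396 − $12,200 = $257,196.
Year 1: DB = ⌊$269,396 × 125%/9⌋ = $37,416; SL = ⌊$257,196/9⌋ = $28,577 → take DB $37,416. Book value $231,980.
Year 2: DB = ⌊$231,980 × 125%/9⌋ = $32,219; SL = ⌊$219,780/8⌋ = $27,472 → take DB $32,219. Book value $199,761.
Year 3: DB = ⌊$199,761 × 125%/9⌋ = $27,744; SL = ⌊$187,561/7⌋ = $26,794 → take DB $27,744. Book value $172,017.
Year 4: DB = ⌊$172,017 × 125%/9⌋ = $23,891; SL = ⌊$159,817/6⌋ = $26,636 → take SL $26,636. Book value $145,381.
Accumulated through year 4 = $269,396 − $145,381 = $124,015.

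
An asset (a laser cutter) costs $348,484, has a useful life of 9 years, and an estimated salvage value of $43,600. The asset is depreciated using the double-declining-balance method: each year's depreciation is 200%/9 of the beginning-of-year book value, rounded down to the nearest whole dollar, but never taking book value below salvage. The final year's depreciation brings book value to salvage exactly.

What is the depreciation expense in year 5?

Depreciable base = $348,484 − $43,600 = $304,884.
Year 1: ⌊$348,484 × 200%/9⌋ = $77,440. Book value $271,044.
Year 2: ⌊$271,044 × 200%/9⌋ = $60,232. Book value $210,812.
Year 3: ⌊$210,812 × 200%/9⌋ = $46,847. Book value $163,965.
Year 4: ⌊$163,965 × 200%/9⌋ = $36,436. Book value $127,529.
Year 5: ⌊$127,529 × 200%/9⌋ = $28,339. Book value $99,190.

$28,339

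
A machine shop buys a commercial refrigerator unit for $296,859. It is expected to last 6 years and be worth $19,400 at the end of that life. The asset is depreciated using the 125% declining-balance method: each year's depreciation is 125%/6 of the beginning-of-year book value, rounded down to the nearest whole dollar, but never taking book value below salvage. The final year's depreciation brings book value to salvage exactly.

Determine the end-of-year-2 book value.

$186,053

Depreciable base = $296,859 − $19,400 = $277,459.
Year 1: ⌊$296,859 × 125%/6⌋ = $61,845. Book value $235,014.
Year 2: ⌊$235,014 × 125%/6⌋ = $48,961. Book value $186,053.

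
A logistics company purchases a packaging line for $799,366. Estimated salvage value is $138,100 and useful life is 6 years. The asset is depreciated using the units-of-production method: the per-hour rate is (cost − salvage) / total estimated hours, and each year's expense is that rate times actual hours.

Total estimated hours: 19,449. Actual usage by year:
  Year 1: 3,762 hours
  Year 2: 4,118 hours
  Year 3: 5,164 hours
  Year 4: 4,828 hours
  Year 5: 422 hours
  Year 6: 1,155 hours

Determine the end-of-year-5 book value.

$177,370

Depreciable base = $799,366 − $138,100 = $661,266.
Rate = $661,266 / 19,449 hours = $34 per hour.
Year 1: 3,762 × $34 = $127,908. Book value $671,458.
Year 2: 4,118 × $34 = $140,012. Book value $531,446.
Year 3: 5,164 × $34 = $175,576. Book value $355,870.
Year 4: 4,828 × $34 = $164,152. Book value $191,718.
Year 5: 422 × $34 = $14,348. Book value $177,370.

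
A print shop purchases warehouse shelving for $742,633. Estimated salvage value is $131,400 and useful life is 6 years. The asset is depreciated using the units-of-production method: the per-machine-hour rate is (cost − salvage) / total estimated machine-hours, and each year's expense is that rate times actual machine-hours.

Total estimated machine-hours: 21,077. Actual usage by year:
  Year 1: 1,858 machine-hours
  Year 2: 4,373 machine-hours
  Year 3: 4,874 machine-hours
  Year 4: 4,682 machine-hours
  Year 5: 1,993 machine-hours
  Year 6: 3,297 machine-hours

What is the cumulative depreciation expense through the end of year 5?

Depreciable base = $742,633 − $131,400 = $611,233.
Rate = $611,233 / 21,077 machine-hours = $29 per machine-hour.
Year 1: 1,858 × $29 = $53,882. Book value $688,751.
Year 2: 4,373 × $29 = $126,817. Book value $561,934.
Year 3: 4,874 × $29 = $141,346. Book value $420,588.
Year 4: 4,682 × $29 = $135,778. Book value $284,810.
Year 5: 1,993 × $29 = $57,797. Book value $227,013.
Accumulated through year 5 = $742,633 − $227,013 = $515,620.

$515,620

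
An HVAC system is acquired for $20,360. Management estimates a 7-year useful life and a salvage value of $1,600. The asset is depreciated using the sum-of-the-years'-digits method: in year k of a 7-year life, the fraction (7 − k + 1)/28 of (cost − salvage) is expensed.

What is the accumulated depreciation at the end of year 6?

Depreciable base = $20,360 − $1,600 = $18,760.
Sum of the years' digits = 7+6+5+4+3+2+1 = 28.
Year 1: $18,760 × 7/28 = $4,690. Book value $15,670.
Year 2: $18,760 × 6/28 = $4,020. Book value $11,650.
Year 3: $18,760 × 5/28 = $3,350. Book value $8,300.
Year 4: $18,760 × 4/28 = $2,680. Book value $5,620.
Year 5: $18,760 × 3/28 = $2,010. Book value $3,610.
Year 6: $18,760 × 2/28 = $1,340. Book value $2,270.
Accumulated through year 6 = $20,360 − $2,270 = $18,090.

$18,090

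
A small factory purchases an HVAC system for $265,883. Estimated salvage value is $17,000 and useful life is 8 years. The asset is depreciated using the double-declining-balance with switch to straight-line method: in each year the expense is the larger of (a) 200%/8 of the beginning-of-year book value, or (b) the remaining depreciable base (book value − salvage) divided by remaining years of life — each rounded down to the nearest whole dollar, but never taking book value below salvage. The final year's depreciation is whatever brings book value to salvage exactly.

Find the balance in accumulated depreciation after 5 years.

$202,787

Depreciable base = $265,883 − $17,000 = $248,883.
Year 1: DB = ⌊$265,883 × 200%/8⌋ = $66,470; SL = ⌊$248,883/8⌋ = $31,110 → take DB $66,470. Book value $199,413.
Year 2: DB = ⌊$199,413 × 200%/8⌋ = $49,853; SL = ⌊$182,413/7⌋ = $26,059 → take DB $49,853. Book value $149,560.
Year 3: DB = ⌊$149,560 × 200%/8⌋ = $37,390; SL = ⌊$132,560/6⌋ = $22,093 → take DB $37,390. Book value $112,170.
Year 4: DB = ⌊$112,170 × 200%/8⌋ = $28,042; SL = ⌊$95,170/5⌋ = $19,034 → take DB $28,042. Book value $84,128.
Year 5: DB = ⌊$84,128 × 200%/8⌋ = $21,032; SL = ⌊$67,128/4⌋ = $16,782 → take DB $21,032. Book value $63,096.
Accumulated through year 5 = $265,883 − $63,096 = $202,787.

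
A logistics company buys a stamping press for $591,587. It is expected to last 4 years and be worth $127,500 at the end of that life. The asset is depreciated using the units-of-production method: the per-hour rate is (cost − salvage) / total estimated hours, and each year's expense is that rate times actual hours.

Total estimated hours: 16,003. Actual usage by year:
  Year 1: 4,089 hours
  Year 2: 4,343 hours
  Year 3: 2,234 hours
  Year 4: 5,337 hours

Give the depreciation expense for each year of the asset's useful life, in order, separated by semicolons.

$118,581; $125,947; $64,786; $154,773

Depreciable base = $591,587 − $127,500 = $464,087.
Rate = $464,087 / 16,003 hours = $29 per hour.
Year 1: 4,089 × $29 = $118,581. Book value $473,006.
Year 2: 4,343 × $29 = $125,947. Book value $347,059.
Year 3: 2,234 × $29 = $64,786. Book value $282,273.
Year 4: 5,337 × $29 = $154,773. Book value $127,500.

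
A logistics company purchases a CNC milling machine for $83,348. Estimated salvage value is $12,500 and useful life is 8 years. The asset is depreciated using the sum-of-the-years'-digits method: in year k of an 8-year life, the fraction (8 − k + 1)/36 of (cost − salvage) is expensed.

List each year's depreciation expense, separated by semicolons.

$15,744; $13,776; $11,808; $9,840; $7,872; $5,904; $3,936; $1,968

Depreciable base = $83,348 − $12,500 = $70,848.
Sum of the years' digits = 8+7+6+5+4+3+2+1 = 36.
Year 1: $70,848 × 8/36 = $15,744. Book value $67,604.
Year 2: $70,848 × 7/36 = $13,776. Book value $53,828.
Year 3: $70,848 × 6/36 = $11,808. Book value $42,020.
Year 4: $70,848 × 5/36 = $9,840. Book value $32,180.
Year 5: $70,848 × 4/36 = $7,872. Book value $24,308.
Year 6: $70,848 × 3/36 = $5,904. Book value $18,404.
Year 7: $70,848 × 2/36 = $3,936. Book value $14,468.
Year 8: $70,848 × 1/36 = $1,968. Book value $12,500.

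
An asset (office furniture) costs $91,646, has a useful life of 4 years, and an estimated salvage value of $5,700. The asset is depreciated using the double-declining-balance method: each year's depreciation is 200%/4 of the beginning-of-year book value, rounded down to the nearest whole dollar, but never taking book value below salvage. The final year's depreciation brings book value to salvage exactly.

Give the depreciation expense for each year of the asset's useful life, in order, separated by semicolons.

Depreciable base = $91,646 − $5,700 = $85,946.
Year 1: ⌊$91,646 × 200%/4⌋ = $45,823. Book value $45,823.
Year 2: ⌊$45,823 × 200%/4⌋ = $22,911. Book value $22,912.
Year 3: ⌊$22,912 × 200%/4⌋ = $11,456. Book value $11,456.
Year 4 (final): $11,456 − $5,700 = $5,756. Book value $5,700.

$45,823; $22,911; $11,456; $5,756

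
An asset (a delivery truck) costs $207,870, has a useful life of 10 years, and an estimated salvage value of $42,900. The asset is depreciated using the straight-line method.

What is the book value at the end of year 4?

Depreciable base = $207,870 − $42,900 = $164,970.
Annual expense = $164,970 / 10 = $16,497.
End of year 1: book value $191,373.
End of year 2: book value $174,876.
End of year 3: book value $158,379.
End of year 4: book value $141,882.

$141,882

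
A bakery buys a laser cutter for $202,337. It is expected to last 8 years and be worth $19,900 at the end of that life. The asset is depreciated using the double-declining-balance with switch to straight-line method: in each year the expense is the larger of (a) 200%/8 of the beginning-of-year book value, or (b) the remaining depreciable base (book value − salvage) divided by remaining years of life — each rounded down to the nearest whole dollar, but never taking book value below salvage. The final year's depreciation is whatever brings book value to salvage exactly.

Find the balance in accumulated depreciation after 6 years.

$166,324

Depreciable base = $202,337 − $19,900 = $182,437.
Year 1: DB = ⌊$202,337 × 200%/8⌋ = $50,584; SL = ⌊$182,437/8⌋ = $22,804 → take DB $50,584. Book value $151,753.
Year 2: DB = ⌊$151,753 × 200%/8⌋ = $37,938; SL = ⌊$131,853/7⌋ = $18,836 → take DB $37,938. Book value $113,815.
Year 3: DB = ⌊$113,815 × 200%/8⌋ = $28,453; SL = ⌊$93,915/6⌋ = $15,652 → take DB $28,453. Book value $85,362.
Year 4: DB = ⌊$85,362 × 200%/8⌋ = $21,340; SL = ⌊$65,462/5⌋ = $13,092 → take DB $21,340. Book value $64,022.
Year 5: DB = ⌊$64,022 × 200%/8⌋ = $16,005; SL = ⌊$44,122/4⌋ = $11,030 → take DB $16,005. Book value $48,017.
Year 6: DB = ⌊$48,017 × 200%/8⌋ = $12,004; SL = ⌊$28,117/3⌋ = $9,372 → take DB $12,004. Book value $36,013.
Accumulated through year 6 = $202,337 − $36,013 = $166,324.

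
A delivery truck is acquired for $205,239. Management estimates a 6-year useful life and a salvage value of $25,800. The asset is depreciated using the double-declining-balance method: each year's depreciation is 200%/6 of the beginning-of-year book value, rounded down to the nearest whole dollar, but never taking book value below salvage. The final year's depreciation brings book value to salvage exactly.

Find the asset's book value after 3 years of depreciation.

Depreciable base = $205,239 − $25,800 = $179,439.
Year 1: ⌊$205,239 × 200%/6⌋ = $68,413. Book value $136,826.
Year 2: ⌊$136,826 × 200%/6⌋ = $45,608. Book value $91,218.
Year 3: ⌊$91,218 × 200%/6⌋ = $30,406. Book value $60,812.

$60,812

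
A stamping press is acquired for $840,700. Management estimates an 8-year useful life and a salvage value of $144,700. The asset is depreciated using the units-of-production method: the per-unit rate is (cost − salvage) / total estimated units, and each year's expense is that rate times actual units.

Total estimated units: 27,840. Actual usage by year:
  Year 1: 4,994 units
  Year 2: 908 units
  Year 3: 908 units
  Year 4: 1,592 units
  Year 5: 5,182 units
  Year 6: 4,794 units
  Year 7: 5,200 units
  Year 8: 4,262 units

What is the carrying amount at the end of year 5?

$501,100

Depreciable base = $840,700 − $144,700 = $696,000.
Rate = $696,000 / 27,840 units = $25 per unit.
Year 1: 4,994 × $25 = $124,850. Book value $715,850.
Year 2: 908 × $25 = $22,700. Book value $693,150.
Year 3: 908 × $25 = $22,700. Book value $670,450.
Year 4: 1,592 × $25 = $39,800. Book value $630,650.
Year 5: 5,182 × $25 = $129,550. Book value $501,100.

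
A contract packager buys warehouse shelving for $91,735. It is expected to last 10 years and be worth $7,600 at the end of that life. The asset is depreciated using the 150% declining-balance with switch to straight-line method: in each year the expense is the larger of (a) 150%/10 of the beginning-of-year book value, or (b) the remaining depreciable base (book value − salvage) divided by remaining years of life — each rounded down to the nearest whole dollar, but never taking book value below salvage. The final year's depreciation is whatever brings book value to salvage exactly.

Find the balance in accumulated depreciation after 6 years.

$57,651

Depreciable base = $91,735 − $7,600 = $84,135.
Year 1: DB = ⌊$91,735 × 150%/10⌋ = $13,760; SL = ⌊$84,135/10⌋ = $8,413 → take DB $13,760. Book value $77,975.
Year 2: DB = ⌊$77,975 × 150%/10⌋ = $11,696; SL = ⌊$70,375/9⌋ = $7,819 → take DB $11,696. Book value $66,279.
Year 3: DB = ⌊$66,279 × 150%/10⌋ = $9,941; SL = ⌊$58,679/8⌋ = $7,334 → take DB $9,941. Book value $56,338.
Year 4: DB = ⌊$56,338 × 150%/10⌋ = $8,450; SL = ⌊$48,738/7⌋ = $6,962 → take DB $8,450. Book value $47,888.
Year 5: DB = ⌊$47,888 × 150%/10⌋ = $7,183; SL = ⌊$40,288/6⌋ = $6,714 → take DB $7,183. Book value $40,705.
Year 6: DB = ⌊$40,705 × 150%/10⌋ = $6,105; SL = ⌊$33,105/5⌋ = $6,621 → take SL $6,621. Book value $34,084.
Accumulated through year 6 = $91,735 − $34,084 = $57,651.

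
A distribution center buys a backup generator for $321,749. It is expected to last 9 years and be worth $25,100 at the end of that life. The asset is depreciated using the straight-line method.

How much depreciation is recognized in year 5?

$32,961

Depreciable base = $321,749 − $25,100 = $296,649.
Annual expense = $296,649 / 9 = $32,961.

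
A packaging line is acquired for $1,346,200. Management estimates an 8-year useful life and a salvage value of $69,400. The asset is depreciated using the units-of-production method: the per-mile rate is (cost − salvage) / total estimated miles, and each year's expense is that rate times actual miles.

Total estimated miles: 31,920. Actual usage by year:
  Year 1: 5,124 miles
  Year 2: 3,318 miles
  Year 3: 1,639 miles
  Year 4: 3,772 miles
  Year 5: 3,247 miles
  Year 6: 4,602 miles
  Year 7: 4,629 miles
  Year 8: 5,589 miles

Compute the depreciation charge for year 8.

$223,560

Depreciable base = $1,346,200 − $69,400 = $1,276,800.
Rate = $1,276,800 / 31,920 miles = $40 per mile.
Year 1: 5,124 × $40 = $204,960. Book value $1,141,240.
Year 2: 3,318 × $40 = $132,720. Book value $1,008,520.
Year 3: 1,639 × $40 = $65,560. Book value $942,960.
Year 4: 3,772 × $40 = $150,880. Book value $792,080.
Year 5: 3,247 × $40 = $129,880. Book value $662,200.
Year 6: 4,602 × $40 = $184,080. Book value $478,120.
Year 7: 4,629 × $40 = $185,160. Book value $292,960.
Year 8: 5,589 × $40 = $223,560. Book value $69,400.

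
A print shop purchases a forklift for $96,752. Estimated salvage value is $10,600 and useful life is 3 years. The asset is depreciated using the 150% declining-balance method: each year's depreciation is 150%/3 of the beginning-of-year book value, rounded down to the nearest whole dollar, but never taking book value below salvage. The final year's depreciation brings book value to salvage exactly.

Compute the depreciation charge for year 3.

$13,588

Depreciable base = $96,752 − $10,600 = $86,152.
Year 1: ⌊$96,752 × 150%/3⌋ = $48,376. Book value $48,376.
Year 2: ⌊$48,376 × 150%/3⌋ = $24,188. Book value $24,188.
Year 3 (final): $24,188 − $10,600 = $13,588. Book value $10,600.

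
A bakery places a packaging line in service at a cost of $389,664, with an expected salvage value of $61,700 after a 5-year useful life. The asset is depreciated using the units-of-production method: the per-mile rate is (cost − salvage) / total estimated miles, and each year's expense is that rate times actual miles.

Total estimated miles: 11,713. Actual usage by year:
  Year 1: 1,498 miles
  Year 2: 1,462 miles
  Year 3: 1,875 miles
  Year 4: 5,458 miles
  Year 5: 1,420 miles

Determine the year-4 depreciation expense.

Depreciable base = $389,664 − $61,700 = $327,964.
Rate = $327,964 / 11,713 miles = $28 per mile.
Year 1: 1,498 × $28 = $41,944. Book value $347,720.
Year 2: 1,462 × $28 = $40,936. Book value $306,784.
Year 3: 1,875 × $28 = $52,500. Book value $254,284.
Year 4: 5,458 × $28 = $152,824. Book value $101,460.

$152,824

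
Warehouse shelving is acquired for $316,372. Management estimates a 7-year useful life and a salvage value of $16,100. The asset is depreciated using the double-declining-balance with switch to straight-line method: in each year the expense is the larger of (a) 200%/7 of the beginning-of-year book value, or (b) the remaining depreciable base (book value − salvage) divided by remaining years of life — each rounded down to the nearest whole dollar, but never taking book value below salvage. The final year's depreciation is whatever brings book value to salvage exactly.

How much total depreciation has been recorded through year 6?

$278,909

Depreciable base = $316,372 − $16,100 = $300,272.
Year 1: DB = ⌊$316,372 × 200%/7⌋ = $90,392; SL = ⌊$300,272/7⌋ = $42,896 → take DB $90,392. Book value $225,980.
Year 2: DB = ⌊$225,980 × 200%/7⌋ = $64,565; SL = ⌊$209,880/6⌋ = $34,980 → take DB $64,565. Book value $161,415.
Year 3: DB = ⌊$161,415 × 200%/7⌋ = $46,118; SL = ⌊$145,315/5⌋ = $29,063 → take DB $46,118. Book value $115,297.
Year 4: DB = ⌊$115,297 × 200%/7⌋ = $32,942; SL = ⌊$99,197/4⌋ = $24,799 → take DB $32,942. Book value $82,355.
Year 5: DB = ⌊$82,355 × 200%/7⌋ = $23,530; SL = ⌊$66,255/3⌋ = $22,085 → take DB $23,530. Book value $58,825.
Year 6: DB = ⌊$58,825 × 200%/7⌋ = $16,807; SL = ⌊$42,725/2⌋ = $21,362 → take SL $21,362. Book value $37,463.
Accumulated through year 6 = $316,372 − $37,463 = $278,909.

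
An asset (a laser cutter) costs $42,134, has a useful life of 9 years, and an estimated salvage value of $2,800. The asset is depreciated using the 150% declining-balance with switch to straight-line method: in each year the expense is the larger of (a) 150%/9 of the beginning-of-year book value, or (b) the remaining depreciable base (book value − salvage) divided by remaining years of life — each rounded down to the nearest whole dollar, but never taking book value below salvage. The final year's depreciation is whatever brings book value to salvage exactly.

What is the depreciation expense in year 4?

$4,064

Depreciable base = $42,134 − $2,800 = $39,334.
Year 1: DB = ⌊$42,134 × 150%/9⌋ = $7,022; SL = ⌊$39,334/9⌋ = $4,370 → take DB $7,022. Book value $35,112.
Year 2: DB = ⌊$35,112 × 150%/9⌋ = $5,852; SL = ⌊$32,312/8⌋ = $4,039 → take DB $5,852. Book value $29,260.
Year 3: DB = ⌊$29,260 × 150%/9⌋ = $4,876; SL = ⌊$26,460/7⌋ = $3,780 → take DB $4,876. Book value $24,384.
Year 4: DB = ⌊$24,384 × 150%/9⌋ = $4,064; SL = ⌊$21,584/6⌋ = $3,597 → take DB $4,064. Book value $20,320.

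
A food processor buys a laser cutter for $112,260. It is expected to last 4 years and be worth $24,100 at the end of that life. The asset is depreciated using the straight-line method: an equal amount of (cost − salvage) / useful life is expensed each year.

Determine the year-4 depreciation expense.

Depreciable base = $112,260 − $24,100 = $88,160.
Annual expense = $88,160 / 4 = $22,040.

$22,040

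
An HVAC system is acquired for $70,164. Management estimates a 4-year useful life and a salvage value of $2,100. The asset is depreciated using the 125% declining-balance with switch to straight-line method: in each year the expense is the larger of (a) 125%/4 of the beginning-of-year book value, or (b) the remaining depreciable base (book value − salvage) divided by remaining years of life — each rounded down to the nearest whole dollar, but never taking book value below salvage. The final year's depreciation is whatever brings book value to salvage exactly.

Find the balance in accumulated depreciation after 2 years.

Depreciable base = $70,164 − $2,100 = $68,064.
Year 1: DB = ⌊$70,164 × 125%/4⌋ = $21,926; SL = ⌊$68,064/4⌋ = $17,016 → take DB $21,926. Book value $48,238.
Year 2: DB = ⌊$48,238 × 125%/4⌋ = $15,074; SL = ⌊$46,138/3⌋ = $15,379 → take SL $15,379. Book value $32,859.
Accumulated through year 2 = $70,164 − $32,859 = $37,305.

$37,305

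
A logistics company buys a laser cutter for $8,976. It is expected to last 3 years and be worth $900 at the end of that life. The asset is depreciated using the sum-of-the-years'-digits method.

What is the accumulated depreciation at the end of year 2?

$6,730

Depreciable base = $8,976 − $900 = $8,076.
Sum of the years' digits = 3+2+1 = 6.
Year 1: $8,076 × 3/6 = $4,038. Book value $4,938.
Year 2: $8,076 × 2/6 = $2,692. Book value $2,246.
Accumulated through year 2 = $8,976 − $2,246 = $6,730.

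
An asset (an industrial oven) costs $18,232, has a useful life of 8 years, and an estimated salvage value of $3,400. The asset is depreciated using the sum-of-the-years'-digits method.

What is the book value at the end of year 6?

$4,636

Depreciable base = $18,232 − $3,400 = $14,832.
Sum of the years' digits = 8+7+6+5+4+3+2+1 = 36.
Year 1: $14,832 × 8/36 = $3,296. Book value $14,936.
Year 2: $14,832 × 7/36 = $2,884. Book value $12,052.
Year 3: $14,832 × 6/36 = $2,472. Book value $9,580.
Year 4: $14,832 × 5/36 = $2,060. Book value $7,520.
Year 5: $14,832 × 4/36 = $1,648. Book value $5,872.
Year 6: $14,832 × 3/36 = $1,236. Book value $4,636.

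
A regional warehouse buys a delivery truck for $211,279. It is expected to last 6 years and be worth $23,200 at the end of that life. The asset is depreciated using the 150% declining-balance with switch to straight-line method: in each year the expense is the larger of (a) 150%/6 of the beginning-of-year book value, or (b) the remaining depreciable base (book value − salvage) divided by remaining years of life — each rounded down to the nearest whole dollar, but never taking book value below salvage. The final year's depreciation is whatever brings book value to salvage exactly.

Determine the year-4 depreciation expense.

$22,283

Depreciable base = $211,279 − $23,200 = $188,079.
Year 1: DB = ⌊$211,279 × 150%/6⌋ = $52,819; SL = ⌊$188,079/6⌋ = $31,346 → take DB $52,819. Book value $158,460.
Year 2: DB = ⌊$158,460 × 150%/6⌋ = $39,615; SL = ⌊$135,260/5⌋ = $27,052 → take DB $39,615. Book value $118,845.
Year 3: DB = ⌊$118,845 × 150%/6⌋ = $29,711; SL = ⌊$95,645/4⌋ = $23,911 → take DB $29,711. Book value $89,134.
Year 4: DB = ⌊$89,134 × 150%/6⌋ = $22,283; SL = ⌊$65,934/3⌋ = $21,978 → take DB $22,283. Book value $66,851.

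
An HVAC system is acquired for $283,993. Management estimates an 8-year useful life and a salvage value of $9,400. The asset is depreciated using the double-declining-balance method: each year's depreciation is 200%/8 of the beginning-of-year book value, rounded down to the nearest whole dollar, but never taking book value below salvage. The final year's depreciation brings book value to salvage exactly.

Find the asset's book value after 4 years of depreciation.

$89,859

Depreciable base = $283,993 − $9,400 = $274,593.
Year 1: ⌊$283,993 × 200%/8⌋ = $70,998. Book value $212,995.
Year 2: ⌊$212,995 × 200%/8⌋ = $53,248. Book value $159,747.
Year 3: ⌊$159,747 × 200%/8⌋ = $39,936. Book value $119,811.
Year 4: ⌊$119,811 × 200%/8⌋ = $29,952. Book value $89,859.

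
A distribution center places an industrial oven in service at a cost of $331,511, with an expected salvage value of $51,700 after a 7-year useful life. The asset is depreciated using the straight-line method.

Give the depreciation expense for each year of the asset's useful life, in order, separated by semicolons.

Depreciable base = $331,511 − $51,700 = $279,811.
Annual expense = $279,811 / 7 = $39,973.
End of year 1: book value $291,538.
End of year 2: book value $251,565.
End of year 3: book value $211,592.
End of year 4: book value $171,619.
End of year 5: book value $131,646.
End of year 6: book value $91,673.
End of year 7: book value $51,700.

$39,973; $39,973; $39,973; $39,973; $39,973; $39,973; $39,973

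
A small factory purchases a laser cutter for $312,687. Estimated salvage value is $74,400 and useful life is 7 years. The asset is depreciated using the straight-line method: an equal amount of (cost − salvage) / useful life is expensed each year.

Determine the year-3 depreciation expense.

Depreciable base = $312,687 − $74,400 = $238,287.
Annual expense = $238,287 / 7 = $34,041.

$34,041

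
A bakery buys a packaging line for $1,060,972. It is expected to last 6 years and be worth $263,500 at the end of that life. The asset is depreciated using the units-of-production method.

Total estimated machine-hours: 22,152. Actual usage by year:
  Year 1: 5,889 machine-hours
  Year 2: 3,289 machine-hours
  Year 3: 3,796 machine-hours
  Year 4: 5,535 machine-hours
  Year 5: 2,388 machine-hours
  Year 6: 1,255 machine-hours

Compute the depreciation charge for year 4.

Depreciable base = $1,060,972 − $263,500 = $797,472.
Rate = $797,472 / 22,152 machine-hours = $36 per machine-hour.
Year 1: 5,889 × $36 = $212,004. Book value $848,968.
Year 2: 3,289 × $36 = $118,404. Book value $730,564.
Year 3: 3,796 × $36 = $136,656. Book value $593,908.
Year 4: 5,535 × $36 = $199,260. Book value $394,648.

$199,260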